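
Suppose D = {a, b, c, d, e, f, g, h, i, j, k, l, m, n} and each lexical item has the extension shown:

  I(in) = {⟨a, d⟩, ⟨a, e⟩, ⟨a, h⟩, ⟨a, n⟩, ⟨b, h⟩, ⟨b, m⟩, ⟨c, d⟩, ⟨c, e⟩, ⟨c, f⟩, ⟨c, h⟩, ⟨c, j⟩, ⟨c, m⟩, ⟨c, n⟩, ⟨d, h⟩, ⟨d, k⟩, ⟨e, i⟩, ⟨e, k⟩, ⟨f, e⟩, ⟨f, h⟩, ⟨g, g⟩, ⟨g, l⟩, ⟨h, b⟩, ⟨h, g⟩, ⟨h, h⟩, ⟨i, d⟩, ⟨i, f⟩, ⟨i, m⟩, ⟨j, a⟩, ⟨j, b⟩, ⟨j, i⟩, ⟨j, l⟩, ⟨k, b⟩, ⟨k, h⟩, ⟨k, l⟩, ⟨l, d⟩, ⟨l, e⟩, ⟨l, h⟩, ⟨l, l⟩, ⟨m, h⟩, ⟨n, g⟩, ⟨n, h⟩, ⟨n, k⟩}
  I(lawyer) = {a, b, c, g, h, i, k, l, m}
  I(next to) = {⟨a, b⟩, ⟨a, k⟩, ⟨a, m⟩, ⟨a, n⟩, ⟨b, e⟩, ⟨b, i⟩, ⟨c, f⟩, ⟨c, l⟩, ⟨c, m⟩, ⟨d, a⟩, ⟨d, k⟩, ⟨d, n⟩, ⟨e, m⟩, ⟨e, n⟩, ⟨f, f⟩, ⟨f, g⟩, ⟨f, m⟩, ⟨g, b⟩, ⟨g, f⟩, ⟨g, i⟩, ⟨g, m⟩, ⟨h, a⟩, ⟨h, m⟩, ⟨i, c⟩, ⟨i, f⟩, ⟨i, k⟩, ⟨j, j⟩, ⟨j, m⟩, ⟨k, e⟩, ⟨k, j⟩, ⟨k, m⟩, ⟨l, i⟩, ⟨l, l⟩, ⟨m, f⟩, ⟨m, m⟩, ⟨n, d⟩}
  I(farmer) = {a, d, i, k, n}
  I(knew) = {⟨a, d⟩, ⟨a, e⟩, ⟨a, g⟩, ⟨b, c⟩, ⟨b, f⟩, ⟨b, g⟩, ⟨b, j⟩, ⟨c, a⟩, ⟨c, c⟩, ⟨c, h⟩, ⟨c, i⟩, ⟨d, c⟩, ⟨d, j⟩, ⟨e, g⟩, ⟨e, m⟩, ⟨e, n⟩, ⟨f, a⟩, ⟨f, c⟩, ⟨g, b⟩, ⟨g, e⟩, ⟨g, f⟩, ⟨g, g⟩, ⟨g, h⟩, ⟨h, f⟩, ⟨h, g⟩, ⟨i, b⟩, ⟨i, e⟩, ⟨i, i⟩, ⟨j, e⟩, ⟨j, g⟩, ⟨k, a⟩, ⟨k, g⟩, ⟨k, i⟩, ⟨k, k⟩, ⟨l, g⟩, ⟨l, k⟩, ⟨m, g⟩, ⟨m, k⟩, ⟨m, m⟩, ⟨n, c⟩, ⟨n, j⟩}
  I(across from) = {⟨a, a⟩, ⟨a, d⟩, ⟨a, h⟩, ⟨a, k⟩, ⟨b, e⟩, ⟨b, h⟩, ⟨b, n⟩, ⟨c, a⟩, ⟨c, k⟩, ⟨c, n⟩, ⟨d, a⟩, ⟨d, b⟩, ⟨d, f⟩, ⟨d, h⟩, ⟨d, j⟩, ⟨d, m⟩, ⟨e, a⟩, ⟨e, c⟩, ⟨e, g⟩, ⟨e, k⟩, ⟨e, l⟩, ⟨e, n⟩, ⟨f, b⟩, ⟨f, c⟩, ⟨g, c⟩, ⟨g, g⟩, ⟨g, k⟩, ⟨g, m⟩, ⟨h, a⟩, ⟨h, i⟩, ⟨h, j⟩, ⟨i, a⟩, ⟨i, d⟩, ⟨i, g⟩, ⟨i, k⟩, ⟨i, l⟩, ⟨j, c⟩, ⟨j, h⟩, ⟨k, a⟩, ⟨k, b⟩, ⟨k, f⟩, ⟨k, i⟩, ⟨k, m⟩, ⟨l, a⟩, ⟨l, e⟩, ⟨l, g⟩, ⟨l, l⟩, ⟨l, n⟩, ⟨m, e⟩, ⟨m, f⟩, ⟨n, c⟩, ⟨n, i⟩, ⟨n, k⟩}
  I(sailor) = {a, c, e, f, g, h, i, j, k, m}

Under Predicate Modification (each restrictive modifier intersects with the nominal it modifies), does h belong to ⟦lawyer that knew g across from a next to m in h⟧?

⟦that knew g⟧ = {x : ⟨x, g⟩ ∈ ⟦knew⟧} = {a, b, e, g, h, j, k, l, m}
⟦across from a⟧ = {x : ⟨x, a⟩ ∈ ⟦across from⟧} = {a, c, d, e, h, i, k, l}
⟦next to m⟧ = {x : ⟨x, m⟩ ∈ ⟦next to⟧} = {a, c, e, f, g, h, j, k, m}
⟦in h⟧ = {x : ⟨x, h⟩ ∈ ⟦in⟧} = {a, b, c, d, f, h, k, l, m, n}
⟦lawyer⟧ = {a, b, c, g, h, i, k, l, m}
… ∩ ⟦that knew g⟧ = {a, b, c, g, h, i, k, l, m} ∩ {a, b, e, g, h, j, k, l, m} = {a, b, g, h, k, l, m}
… ∩ ⟦across from a⟧ = {a, b, g, h, k, l, m} ∩ {a, c, d, e, h, i, k, l} = {a, h, k, l}
… ∩ ⟦next to m⟧ = {a, h, k, l} ∩ {a, c, e, f, g, h, j, k, m} = {a, h, k}
… ∩ ⟦in h⟧ = {a, h, k} ∩ {a, b, c, d, f, h, k, l, m, n} = {a, h, k}
⟦lawyer that knew g across from a next to m in h⟧ = {a, h, k}; h ∈ this set.

yes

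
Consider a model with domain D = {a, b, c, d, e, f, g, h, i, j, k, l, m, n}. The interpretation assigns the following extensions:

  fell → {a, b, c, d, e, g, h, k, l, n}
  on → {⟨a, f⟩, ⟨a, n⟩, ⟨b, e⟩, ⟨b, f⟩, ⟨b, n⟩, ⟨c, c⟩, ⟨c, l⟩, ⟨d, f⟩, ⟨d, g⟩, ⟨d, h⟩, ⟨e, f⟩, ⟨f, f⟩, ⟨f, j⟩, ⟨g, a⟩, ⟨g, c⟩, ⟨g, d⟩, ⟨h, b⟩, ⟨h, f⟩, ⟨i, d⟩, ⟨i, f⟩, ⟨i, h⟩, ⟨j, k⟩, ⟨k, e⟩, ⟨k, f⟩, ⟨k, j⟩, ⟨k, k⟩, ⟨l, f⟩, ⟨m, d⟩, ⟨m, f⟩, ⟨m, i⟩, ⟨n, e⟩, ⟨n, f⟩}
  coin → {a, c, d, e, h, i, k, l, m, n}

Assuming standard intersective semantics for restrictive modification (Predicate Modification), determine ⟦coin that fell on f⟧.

{a, d, e, h, k, l, n}

⟦that fell⟧ = ⟦fell⟧ = {a, b, c, d, e, g, h, k, l, n}
⟦on f⟧ = {x : ⟨x, f⟩ ∈ ⟦on⟧} = {a, b, d, e, f, h, i, k, l, m, n}
⟦coin⟧ = {a, c, d, e, h, i, k, l, m, n}
… ∩ ⟦that fell⟧ = {a, c, d, e, h, i, k, l, m, n} ∩ {a, b, c, d, e, g, h, k, l, n} = {a, c, d, e, h, k, l, n}
… ∩ ⟦on f⟧ = {a, c, d, e, h, k, l, n} ∩ {a, b, d, e, f, h, i, k, l, m, n} = {a, d, e, h, k, l, n}
So ⟦coin that fell on f⟧ = {a, d, e, h, k, l, n}.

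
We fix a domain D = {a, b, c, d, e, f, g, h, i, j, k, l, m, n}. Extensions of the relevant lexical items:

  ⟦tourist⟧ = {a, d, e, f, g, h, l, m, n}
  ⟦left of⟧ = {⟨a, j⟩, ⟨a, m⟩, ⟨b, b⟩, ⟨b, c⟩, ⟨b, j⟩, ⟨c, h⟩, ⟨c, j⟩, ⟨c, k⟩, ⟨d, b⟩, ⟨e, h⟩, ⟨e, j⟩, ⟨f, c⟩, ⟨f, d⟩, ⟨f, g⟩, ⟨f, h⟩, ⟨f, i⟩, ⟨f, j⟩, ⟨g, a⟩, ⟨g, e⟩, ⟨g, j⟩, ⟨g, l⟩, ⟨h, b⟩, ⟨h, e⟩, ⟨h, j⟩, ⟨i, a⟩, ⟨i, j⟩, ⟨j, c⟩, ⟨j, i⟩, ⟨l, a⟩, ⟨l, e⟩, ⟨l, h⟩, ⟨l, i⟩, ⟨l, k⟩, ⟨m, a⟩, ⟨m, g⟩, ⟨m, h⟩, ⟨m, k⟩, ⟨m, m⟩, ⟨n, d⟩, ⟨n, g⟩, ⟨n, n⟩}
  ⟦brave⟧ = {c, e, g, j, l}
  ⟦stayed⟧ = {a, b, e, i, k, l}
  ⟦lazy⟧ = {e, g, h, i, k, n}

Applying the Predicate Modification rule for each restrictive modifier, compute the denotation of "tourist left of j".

⟦left of j⟧ = {x : ⟨x, j⟩ ∈ ⟦left of⟧} = {a, b, c, e, f, g, h, i}
⟦tourist⟧ = {a, d, e, f, g, h, l, m, n}
… ∩ ⟦left of j⟧ = {a, d, e, f, g, h, l, m, n} ∩ {a, b, c, e, f, g, h, i} = {a, e, f, g, h}
So ⟦tourist left of j⟧ = {a, e, f, g, h}.

{a, e, f, g, h}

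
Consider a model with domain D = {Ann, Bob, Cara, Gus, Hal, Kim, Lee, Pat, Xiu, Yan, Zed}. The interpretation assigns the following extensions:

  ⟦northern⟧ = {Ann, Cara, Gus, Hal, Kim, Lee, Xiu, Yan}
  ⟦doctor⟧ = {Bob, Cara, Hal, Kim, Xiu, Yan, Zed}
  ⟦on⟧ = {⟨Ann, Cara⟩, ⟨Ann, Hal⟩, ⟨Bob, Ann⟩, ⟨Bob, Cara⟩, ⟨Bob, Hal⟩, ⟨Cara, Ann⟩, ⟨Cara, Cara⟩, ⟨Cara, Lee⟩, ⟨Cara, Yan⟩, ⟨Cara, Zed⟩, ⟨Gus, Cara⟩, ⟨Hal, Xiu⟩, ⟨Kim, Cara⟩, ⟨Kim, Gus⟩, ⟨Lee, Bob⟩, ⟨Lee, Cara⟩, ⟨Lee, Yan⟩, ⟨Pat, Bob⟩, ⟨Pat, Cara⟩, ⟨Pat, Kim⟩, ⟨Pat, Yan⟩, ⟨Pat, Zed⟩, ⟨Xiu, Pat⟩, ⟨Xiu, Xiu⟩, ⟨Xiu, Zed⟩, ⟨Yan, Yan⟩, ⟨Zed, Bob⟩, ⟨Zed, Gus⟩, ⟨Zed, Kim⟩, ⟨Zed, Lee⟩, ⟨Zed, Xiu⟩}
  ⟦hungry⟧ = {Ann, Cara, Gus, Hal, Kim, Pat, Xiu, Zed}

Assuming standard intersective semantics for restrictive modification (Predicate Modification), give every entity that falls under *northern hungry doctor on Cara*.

⟦on Cara⟧ = {x : ⟨x, Cara⟩ ∈ ⟦on⟧} = {Ann, Bob, Cara, Gus, Kim, Lee, Pat}
⟦doctor⟧ = {Bob, Cara, Hal, Kim, Xiu, Yan, Zed}
… ∩ ⟦on Cara⟧ = {Bob, Cara, Hal, Kim, Xiu, Yan, Zed} ∩ {Ann, Bob, Cara, Gus, Kim, Lee, Pat} = {Bob, Cara, Kim}
… ∩ ⟦northern⟧ = {Bob, Cara, Kim} ∩ {Ann, Cara, Gus, Hal, Kim, Lee, Xiu, Yan} = {Cara, Kim}
… ∩ ⟦hungry⟧ = {Cara, Kim} ∩ {Ann, Cara, Gus, Hal, Kim, Pat, Xiu, Zed} = {Cara, Kim}
So ⟦northern hungry doctor on Cara⟧ = {Cara, Kim}.

{Cara, Kim}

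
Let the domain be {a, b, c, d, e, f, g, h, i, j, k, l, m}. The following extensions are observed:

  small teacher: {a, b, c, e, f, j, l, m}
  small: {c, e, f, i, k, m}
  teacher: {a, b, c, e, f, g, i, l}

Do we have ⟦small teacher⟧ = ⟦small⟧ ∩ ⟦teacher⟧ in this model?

⟦small⟧ ∩ ⟦teacher⟧ = {c, e, f, i, k, m} ∩ {a, b, c, e, f, g, i, l} = {c, e, f, i}
Observed ⟦small teacher⟧ = {a, b, c, e, f, j, l, m}.
These differ, so the modifier is not intersective in this model.

no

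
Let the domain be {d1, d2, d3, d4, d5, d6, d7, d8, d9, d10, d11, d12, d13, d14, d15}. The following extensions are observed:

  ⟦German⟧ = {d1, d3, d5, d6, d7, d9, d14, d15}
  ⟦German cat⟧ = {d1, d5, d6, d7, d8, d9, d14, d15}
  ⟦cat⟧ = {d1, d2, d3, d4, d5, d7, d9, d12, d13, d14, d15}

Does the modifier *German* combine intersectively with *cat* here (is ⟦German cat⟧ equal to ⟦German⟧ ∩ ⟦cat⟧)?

⟦German⟧ ∩ ⟦cat⟧ = {d1, d3, d5, d6, d7, d9, d14, d15} ∩ {d1, d2, d3, d4, d5, d7, d9, d12, d13, d14, d15} = {d1, d3, d5, d7, d9, d14, d15}
Observed ⟦German cat⟧ = {d1, d5, d6, d7, d8, d9, d14, d15}.
These differ, so the modifier is not intersective in this model.

no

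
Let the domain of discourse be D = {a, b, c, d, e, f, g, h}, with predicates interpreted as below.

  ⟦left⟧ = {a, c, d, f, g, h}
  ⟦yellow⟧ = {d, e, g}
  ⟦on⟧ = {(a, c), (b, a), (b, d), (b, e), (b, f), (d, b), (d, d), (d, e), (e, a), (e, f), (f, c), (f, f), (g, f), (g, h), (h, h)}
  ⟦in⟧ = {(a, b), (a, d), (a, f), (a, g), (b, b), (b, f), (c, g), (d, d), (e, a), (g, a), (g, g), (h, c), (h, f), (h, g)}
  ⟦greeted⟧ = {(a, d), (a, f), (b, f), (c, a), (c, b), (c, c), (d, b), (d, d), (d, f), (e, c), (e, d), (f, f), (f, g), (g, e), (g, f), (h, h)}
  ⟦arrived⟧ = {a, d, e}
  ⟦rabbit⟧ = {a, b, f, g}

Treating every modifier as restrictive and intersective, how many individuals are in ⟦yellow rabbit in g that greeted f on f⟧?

1

⟦in g⟧ = {x : ⟨x, g⟩ ∈ ⟦in⟧} = {a, c, g, h}
⟦that greeted f⟧ = {x : ⟨x, f⟩ ∈ ⟦greeted⟧} = {a, b, d, f, g}
⟦on f⟧ = {x : ⟨x, f⟩ ∈ ⟦on⟧} = {b, e, f, g}
⟦rabbit⟧ = {a, b, f, g}
… ∩ ⟦in g⟧ = {a, b, f, g} ∩ {a, c, g, h} = {a, g}
… ∩ ⟦that greeted f⟧ = {a, g} ∩ {a, b, d, f, g} = {a, g}
… ∩ ⟦on f⟧ = {a, g} ∩ {b, e, f, g} = {g}
… ∩ ⟦yellow⟧ = {g} ∩ {d, e, g} = {g}
⟦yellow rabbit in g that greeted f on f⟧ = {g}, so the cardinality is 1.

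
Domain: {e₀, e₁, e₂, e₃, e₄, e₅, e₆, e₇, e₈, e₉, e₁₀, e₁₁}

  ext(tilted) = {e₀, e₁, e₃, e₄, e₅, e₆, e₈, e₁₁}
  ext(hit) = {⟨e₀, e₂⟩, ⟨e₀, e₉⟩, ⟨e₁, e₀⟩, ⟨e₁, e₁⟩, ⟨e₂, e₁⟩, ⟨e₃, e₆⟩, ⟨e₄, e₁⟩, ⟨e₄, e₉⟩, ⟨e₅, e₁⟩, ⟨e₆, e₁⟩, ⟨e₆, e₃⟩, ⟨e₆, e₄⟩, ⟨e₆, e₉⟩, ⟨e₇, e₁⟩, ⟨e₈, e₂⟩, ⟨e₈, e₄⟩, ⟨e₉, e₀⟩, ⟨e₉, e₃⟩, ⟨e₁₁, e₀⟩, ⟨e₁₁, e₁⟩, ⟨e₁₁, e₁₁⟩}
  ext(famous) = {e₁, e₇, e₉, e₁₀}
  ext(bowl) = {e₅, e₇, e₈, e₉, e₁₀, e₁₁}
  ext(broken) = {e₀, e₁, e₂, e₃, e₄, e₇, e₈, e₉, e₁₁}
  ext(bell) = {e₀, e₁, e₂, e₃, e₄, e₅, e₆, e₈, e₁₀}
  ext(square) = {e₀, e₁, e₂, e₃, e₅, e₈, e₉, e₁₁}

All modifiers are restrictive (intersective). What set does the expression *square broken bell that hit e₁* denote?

⟦that hit e₁⟧ = {x : ⟨x, e₁⟩ ∈ ⟦hit⟧} = {e₁, e₂, e₄, e₅, e₆, e₇, e₁₁}
⟦bell⟧ = {e₀, e₁, e₂, e₃, e₄, e₅, e₆, e₈, e₁₀}
… ∩ ⟦that hit e₁⟧ = {e₀, e₁, e₂, e₃, e₄, e₅, e₆, e₈, e₁₀} ∩ {e₁, e₂, e₄, e₅, e₆, e₇, e₁₁} = {e₁, e₂, e₄, e₅, e₆}
… ∩ ⟦square⟧ = {e₁, e₂, e₄, e₅, e₆} ∩ {e₀, e₁, e₂, e₃, e₅, e₈, e₉, e₁₁} = {e₁, e₂, e₅}
… ∩ ⟦broken⟧ = {e₁, e₂, e₅} ∩ {e₀, e₁, e₂, e₃, e₄, e₇, e₈, e₉, e₁₁} = {e₁, e₂}
So ⟦square broken bell that hit e₁⟧ = {e₁, e₂}.

{e₁, e₂}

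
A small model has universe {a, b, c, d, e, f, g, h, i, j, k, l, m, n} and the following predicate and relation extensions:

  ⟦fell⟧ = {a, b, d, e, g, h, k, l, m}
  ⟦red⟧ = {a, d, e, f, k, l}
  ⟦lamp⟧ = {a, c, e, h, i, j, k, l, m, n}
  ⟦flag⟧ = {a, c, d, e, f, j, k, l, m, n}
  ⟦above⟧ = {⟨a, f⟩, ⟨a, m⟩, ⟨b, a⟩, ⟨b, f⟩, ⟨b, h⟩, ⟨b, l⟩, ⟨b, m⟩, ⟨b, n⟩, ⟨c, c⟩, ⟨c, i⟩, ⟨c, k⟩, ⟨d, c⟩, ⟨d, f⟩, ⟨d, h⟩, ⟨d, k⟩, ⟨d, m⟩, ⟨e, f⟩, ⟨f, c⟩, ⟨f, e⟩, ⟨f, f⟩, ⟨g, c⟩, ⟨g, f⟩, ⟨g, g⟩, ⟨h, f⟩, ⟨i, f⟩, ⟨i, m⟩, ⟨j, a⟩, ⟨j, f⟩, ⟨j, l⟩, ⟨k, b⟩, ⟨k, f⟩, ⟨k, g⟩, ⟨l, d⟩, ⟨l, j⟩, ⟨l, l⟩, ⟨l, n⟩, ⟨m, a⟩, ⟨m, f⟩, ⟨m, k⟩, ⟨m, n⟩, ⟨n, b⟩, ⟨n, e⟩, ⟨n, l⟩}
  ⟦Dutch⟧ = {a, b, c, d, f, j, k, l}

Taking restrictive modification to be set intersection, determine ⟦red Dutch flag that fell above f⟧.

⟦that fell⟧ = ⟦fell⟧ = {a, b, d, e, g, h, k, l, m}
⟦above f⟧ = {x : ⟨x, f⟩ ∈ ⟦above⟧} = {a, b, d, e, f, g, h, i, j, k, m}
⟦flag⟧ = {a, c, d, e, f, j, k, l, m, n}
… ∩ ⟦that fell⟧ = {a, c, d, e, f, j, k, l, m, n} ∩ {a, b, d, e, g, h, k, l, m} = {a, d, e, k, l, m}
… ∩ ⟦above f⟧ = {a, d, e, k, l, m} ∩ {a, b, d, e, f, g, h, i, j, k, m} = {a, d, e, k, m}
… ∩ ⟦red⟧ = {a, d, e, k, m} ∩ {a, d, e, f, k, l} = {a, d, e, k}
… ∩ ⟦Dutch⟧ = {a, d, e, k} ∩ {a, b, c, d, f, j, k, l} = {a, d, k}
So ⟦red Dutch flag that fell above f⟧ = {a, d, k}.

{a, d, k}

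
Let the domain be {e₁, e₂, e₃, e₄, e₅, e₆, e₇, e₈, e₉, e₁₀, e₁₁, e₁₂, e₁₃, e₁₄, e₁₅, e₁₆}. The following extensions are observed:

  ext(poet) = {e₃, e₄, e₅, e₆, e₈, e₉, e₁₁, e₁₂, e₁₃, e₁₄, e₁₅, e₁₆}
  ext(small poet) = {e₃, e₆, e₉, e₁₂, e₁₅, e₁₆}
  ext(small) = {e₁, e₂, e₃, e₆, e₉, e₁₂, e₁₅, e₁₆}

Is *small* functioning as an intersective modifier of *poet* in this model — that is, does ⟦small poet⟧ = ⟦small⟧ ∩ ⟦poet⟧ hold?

yes

⟦small⟧ ∩ ⟦poet⟧ = {e₁, e₂, e₃, e₆, e₉, e₁₂, e₁₅, e₁₆} ∩ {e₃, e₄, e₅, e₆, e₈, e₉, e₁₁, e₁₂, e₁₃, e₁₄, e₁₅, e₁₆} = {e₃, e₆, e₉, e₁₂, e₁₅, e₁₆}
Observed ⟦small poet⟧ = {e₃, e₆, e₉, e₁₂, e₁₅, e₁₆}.
These coincide, so the modifier is intersective here.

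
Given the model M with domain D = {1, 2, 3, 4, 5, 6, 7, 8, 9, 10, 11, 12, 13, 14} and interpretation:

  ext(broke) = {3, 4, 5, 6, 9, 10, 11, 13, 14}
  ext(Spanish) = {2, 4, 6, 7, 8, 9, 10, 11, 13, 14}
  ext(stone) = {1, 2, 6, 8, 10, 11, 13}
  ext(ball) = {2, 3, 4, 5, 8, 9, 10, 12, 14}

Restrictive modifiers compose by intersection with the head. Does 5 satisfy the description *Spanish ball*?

no

⟦ball⟧ = {2, 3, 4, 5, 8, 9, 10, 12, 14}
… ∩ ⟦Spanish⟧ = {2, 3, 4, 5, 8, 9, 10, 12, 14} ∩ {2, 4, 6, 7, 8, 9, 10, 11, 13, 14} = {2, 4, 8, 9, 10, 14}
⟦Spanish ball⟧ = {2, 4, 8, 9, 10, 14}; 5 ∉ this set.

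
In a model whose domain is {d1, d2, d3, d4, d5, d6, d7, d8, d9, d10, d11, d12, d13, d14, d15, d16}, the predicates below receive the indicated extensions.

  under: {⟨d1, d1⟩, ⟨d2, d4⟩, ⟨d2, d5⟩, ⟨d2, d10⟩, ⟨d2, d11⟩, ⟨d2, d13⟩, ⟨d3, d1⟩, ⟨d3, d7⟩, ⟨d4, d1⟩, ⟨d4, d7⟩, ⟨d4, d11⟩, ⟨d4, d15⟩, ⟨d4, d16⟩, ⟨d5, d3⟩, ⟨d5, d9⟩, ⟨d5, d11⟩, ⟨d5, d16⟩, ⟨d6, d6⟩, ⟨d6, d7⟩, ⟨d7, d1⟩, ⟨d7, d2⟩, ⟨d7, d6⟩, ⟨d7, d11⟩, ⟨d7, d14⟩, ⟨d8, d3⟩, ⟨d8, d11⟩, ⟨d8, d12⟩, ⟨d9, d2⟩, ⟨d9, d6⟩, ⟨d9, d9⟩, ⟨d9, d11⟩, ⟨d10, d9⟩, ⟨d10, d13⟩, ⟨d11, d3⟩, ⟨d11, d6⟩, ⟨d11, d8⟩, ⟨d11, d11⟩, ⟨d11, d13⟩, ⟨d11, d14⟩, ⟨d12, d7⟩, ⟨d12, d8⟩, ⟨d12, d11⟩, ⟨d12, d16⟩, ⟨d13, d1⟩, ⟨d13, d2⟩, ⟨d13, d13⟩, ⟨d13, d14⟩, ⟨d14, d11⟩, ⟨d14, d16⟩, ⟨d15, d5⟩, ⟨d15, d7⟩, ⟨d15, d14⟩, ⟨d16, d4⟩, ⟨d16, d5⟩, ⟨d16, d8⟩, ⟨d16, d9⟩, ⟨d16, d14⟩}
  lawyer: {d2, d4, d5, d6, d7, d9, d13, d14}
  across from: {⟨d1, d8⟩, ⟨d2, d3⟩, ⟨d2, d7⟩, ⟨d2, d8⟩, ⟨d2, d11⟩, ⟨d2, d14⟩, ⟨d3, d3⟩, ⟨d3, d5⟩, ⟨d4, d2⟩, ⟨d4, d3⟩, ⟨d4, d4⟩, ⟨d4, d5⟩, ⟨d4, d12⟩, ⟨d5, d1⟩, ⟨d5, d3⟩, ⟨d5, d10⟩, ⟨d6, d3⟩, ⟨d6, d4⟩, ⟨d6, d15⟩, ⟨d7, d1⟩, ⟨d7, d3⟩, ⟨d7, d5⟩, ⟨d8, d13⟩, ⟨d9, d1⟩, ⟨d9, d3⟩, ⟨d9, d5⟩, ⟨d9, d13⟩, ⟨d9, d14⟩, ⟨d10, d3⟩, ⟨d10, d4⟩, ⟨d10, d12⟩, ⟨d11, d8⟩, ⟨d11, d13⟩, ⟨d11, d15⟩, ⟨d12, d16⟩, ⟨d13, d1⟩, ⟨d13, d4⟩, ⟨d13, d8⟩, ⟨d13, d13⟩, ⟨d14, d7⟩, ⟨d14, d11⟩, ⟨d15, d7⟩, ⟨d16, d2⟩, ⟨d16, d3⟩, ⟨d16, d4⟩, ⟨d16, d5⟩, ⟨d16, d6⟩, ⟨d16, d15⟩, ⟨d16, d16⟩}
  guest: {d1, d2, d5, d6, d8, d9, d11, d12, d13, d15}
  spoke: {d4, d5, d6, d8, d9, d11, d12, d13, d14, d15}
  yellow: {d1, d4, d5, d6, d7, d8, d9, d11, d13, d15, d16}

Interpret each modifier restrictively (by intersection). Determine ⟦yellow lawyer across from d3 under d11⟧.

⟦across from d3⟧ = {x : ⟨x, d3⟩ ∈ ⟦across from⟧} = {d2, d3, d4, d5, d6, d7, d9, d10, d16}
⟦under d11⟧ = {x : ⟨x, d11⟩ ∈ ⟦under⟧} = {d2, d4, d5, d7, d8, d9, d11, d12, d14}
⟦lawyer⟧ = {d2, d4, d5, d6, d7, d9, d13, d14}
… ∩ ⟦across from d3⟧ = {d2, d4, d5, d6, d7, d9, d13, d14} ∩ {d2, d3, d4, d5, d6, d7, d9, d10, d16} = {d2, d4, d5, d6, d7, d9}
… ∩ ⟦under d11⟧ = {d2, d4, d5, d6, d7, d9} ∩ {d2, d4, d5, d7, d8, d9, d11, d12, d14} = {d2, d4, d5, d7, d9}
… ∩ ⟦yellow⟧ = {d2, d4, d5, d7, d9} ∩ {d1, d4, d5, d6, d7, d8, d9, d11, d13, d15, d16} = {d4, d5, d7, d9}
So ⟦yellow lawyer across from d3 under d11⟧ = {d4, d5, d7, d9}.

{d4, d5, d7, d9}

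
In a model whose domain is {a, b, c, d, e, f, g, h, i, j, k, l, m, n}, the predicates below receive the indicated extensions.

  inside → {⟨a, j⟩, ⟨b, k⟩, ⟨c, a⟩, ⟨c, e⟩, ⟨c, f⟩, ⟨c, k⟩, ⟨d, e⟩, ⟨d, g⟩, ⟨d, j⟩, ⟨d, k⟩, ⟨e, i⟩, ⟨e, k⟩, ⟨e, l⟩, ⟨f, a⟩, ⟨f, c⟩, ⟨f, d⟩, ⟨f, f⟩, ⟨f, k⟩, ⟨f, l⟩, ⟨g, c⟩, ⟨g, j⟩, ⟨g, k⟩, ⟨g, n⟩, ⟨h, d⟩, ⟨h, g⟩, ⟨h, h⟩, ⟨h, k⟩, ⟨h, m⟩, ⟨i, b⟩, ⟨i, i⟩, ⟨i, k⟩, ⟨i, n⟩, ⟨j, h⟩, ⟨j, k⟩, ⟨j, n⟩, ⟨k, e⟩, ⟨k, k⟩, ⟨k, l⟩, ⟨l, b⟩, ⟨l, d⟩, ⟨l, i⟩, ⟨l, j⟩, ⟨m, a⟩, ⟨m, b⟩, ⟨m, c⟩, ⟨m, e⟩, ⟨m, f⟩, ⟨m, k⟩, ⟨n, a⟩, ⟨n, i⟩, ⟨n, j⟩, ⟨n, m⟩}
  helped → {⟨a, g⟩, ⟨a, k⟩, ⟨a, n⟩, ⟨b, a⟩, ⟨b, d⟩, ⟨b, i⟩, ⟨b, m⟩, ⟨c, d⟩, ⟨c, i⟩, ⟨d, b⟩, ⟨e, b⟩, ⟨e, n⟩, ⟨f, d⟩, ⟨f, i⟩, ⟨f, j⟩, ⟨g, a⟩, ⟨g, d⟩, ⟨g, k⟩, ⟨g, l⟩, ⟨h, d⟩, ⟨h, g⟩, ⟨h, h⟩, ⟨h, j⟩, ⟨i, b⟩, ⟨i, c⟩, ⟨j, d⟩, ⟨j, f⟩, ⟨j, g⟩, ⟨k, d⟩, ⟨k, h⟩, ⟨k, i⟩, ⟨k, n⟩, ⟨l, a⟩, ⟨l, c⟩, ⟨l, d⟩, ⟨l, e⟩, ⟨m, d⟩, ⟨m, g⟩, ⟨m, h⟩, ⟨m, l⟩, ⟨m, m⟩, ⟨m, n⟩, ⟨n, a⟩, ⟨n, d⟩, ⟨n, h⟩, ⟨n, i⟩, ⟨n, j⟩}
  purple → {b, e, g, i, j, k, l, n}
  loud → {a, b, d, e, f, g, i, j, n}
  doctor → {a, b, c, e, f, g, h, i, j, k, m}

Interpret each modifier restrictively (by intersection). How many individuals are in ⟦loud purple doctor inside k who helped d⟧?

⟦inside k⟧ = {x : ⟨x, k⟩ ∈ ⟦inside⟧} = {b, c, d, e, f, g, h, i, j, k, m}
⟦who helped d⟧ = {x : ⟨x, d⟩ ∈ ⟦helped⟧} = {b, c, f, g, h, j, k, l, m, n}
⟦doctor⟧ = {a, b, c, e, f, g, h, i, j, k, m}
… ∩ ⟦inside k⟧ = {a, b, c, e, f, g, h, i, j, k, m} ∩ {b, c, d, e, f, g, h, i, j, k, m} = {b, c, e, f, g, h, i, j, k, m}
… ∩ ⟦who helped d⟧ = {b, c, e, f, g, h, i, j, k, m} ∩ {b, c, f, g, h, j, k, l, m, n} = {b, c, f, g, h, j, k, m}
… ∩ ⟦loud⟧ = {b, c, f, g, h, j, k, m} ∩ {a, b, d, e, f, g, i, j, n} = {b, f, g, j}
… ∩ ⟦purple⟧ = {b, f, g, j} ∩ {b, e, g, i, j, k, l, n} = {b, g, j}
⟦loud purple doctor inside k who helped d⟧ = {b, g, j}, so the cardinality is 3.

3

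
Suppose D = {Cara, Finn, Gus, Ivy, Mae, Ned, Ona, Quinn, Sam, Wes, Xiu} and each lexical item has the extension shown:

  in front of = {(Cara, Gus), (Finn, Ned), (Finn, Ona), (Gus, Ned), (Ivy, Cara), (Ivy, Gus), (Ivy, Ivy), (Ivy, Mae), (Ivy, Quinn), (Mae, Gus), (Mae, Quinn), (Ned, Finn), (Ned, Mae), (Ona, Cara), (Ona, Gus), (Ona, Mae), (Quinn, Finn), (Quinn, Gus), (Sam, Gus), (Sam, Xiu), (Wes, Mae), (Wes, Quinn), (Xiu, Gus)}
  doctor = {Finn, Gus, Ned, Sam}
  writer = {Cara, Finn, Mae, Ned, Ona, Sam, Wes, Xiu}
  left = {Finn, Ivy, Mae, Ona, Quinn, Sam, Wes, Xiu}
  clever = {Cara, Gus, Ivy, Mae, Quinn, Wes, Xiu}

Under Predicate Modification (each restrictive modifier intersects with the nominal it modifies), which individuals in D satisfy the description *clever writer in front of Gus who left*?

⟦in front of Gus⟧ = {x : ⟨x, Gus⟩ ∈ ⟦in front of⟧} = {Cara, Ivy, Mae, Ona, Quinn, Sam, Xiu}
⟦who left⟧ = ⟦left⟧ = {Finn, Ivy, Mae, Ona, Quinn, Sam, Wes, Xiu}
⟦writer⟧ = {Cara, Finn, Mae, Ned, Ona, Sam, Wes, Xiu}
… ∩ ⟦in front of Gus⟧ = {Cara, Finn, Mae, Ned, Ona, Sam, Wes, Xiu} ∩ {Cara, Ivy, Mae, Ona, Quinn, Sam, Xiu} = {Cara, Mae, Ona, Sam, Xiu}
… ∩ ⟦who left⟧ = {Cara, Mae, Ona, Sam, Xiu} ∩ {Finn, Ivy, Mae, Ona, Quinn, Sam, Wes, Xiu} = {Mae, Ona, Sam, Xiu}
… ∩ ⟦clever⟧ = {Mae, Ona, Sam, Xiu} ∩ {Cara, Gus, Ivy, Mae, Quinn, Wes, Xiu} = {Mae, Xiu}
So ⟦clever writer in front of Gus who left⟧ = {Mae, Xiu}.

{Mae, Xiu}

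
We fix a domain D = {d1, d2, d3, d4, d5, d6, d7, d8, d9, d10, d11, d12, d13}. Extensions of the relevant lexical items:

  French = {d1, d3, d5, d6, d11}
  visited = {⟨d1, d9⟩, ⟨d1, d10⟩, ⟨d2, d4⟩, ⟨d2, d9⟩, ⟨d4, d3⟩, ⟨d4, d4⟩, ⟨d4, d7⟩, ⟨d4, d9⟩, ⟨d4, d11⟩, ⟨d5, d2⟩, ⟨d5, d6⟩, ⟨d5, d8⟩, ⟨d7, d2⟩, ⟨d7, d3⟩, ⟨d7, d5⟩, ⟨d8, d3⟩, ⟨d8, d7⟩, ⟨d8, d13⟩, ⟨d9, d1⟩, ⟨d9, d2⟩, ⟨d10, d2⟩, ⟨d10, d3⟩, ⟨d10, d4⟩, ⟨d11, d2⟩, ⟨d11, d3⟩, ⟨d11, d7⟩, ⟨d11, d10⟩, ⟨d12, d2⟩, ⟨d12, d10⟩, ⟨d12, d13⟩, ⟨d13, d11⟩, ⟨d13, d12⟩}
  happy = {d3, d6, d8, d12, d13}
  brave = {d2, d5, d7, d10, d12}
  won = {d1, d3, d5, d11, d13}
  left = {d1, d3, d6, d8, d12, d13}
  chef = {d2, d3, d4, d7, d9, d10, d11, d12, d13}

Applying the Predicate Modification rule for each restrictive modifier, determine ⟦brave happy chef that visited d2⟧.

{d12}

⟦that visited d2⟧ = {x : ⟨x, d2⟩ ∈ ⟦visited⟧} = {d5, d7, d9, d10, d11, d12}
⟦chef⟧ = {d2, d3, d4, d7, d9, d10, d11, d12, d13}
… ∩ ⟦that visited d2⟧ = {d2, d3, d4, d7, d9, d10, d11, d12, d13} ∩ {d5, d7, d9, d10, d11, d12} = {d7, d9, d10, d11, d12}
… ∩ ⟦brave⟧ = {d7, d9, d10, d11, d12} ∩ {d2, d5, d7, d10, d12} = {d7, d10, d12}
… ∩ ⟦happy⟧ = {d7, d10, d12} ∩ {d3, d6, d8, d12, d13} = {d12}
So ⟦brave happy chef that visited d2⟧ = {d12}.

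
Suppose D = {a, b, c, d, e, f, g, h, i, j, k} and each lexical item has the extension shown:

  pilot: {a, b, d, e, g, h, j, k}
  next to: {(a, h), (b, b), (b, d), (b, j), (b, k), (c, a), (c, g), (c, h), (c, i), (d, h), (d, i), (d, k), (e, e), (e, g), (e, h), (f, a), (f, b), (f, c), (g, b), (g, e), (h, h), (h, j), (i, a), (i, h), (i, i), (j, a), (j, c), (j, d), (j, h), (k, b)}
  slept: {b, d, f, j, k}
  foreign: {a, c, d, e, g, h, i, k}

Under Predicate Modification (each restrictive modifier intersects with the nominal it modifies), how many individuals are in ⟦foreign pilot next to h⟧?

4

⟦next to h⟧ = {x : ⟨x, h⟩ ∈ ⟦next to⟧} = {a, c, d, e, h, i, j}
⟦pilot⟧ = {a, b, d, e, g, h, j, k}
… ∩ ⟦next to h⟧ = {a, b, d, e, g, h, j, k} ∩ {a, c, d, e, h, i, j} = {a, d, e, h, j}
… ∩ ⟦foreign⟧ = {a, d, e, h, j} ∩ {a, c, d, e, g, h, i, k} = {a, d, e, h}
⟦foreign pilot next to h⟧ = {a, d, e, h}, so the cardinality is 4.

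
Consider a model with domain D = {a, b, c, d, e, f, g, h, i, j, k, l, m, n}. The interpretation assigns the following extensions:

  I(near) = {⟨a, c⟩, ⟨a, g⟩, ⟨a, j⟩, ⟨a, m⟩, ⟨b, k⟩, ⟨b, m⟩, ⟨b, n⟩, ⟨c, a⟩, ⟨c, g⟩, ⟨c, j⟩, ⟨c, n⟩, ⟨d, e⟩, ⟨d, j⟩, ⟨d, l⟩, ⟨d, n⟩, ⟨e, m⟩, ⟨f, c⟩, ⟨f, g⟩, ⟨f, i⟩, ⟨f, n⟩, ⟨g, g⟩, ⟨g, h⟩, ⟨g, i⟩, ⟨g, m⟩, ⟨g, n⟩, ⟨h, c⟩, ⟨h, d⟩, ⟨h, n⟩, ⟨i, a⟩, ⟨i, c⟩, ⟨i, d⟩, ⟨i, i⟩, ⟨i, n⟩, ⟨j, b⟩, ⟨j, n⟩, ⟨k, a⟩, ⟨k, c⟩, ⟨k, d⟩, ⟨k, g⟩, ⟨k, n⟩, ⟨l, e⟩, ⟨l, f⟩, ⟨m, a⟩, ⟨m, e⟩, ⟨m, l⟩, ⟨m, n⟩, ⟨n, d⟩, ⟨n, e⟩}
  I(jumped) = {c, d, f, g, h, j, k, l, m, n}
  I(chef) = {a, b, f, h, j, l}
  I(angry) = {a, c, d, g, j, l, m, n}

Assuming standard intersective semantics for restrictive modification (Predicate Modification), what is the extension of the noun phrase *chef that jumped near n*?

{f, h, j}

⟦that jumped⟧ = ⟦jumped⟧ = {c, d, f, g, h, j, k, l, m, n}
⟦near n⟧ = {x : ⟨x, n⟩ ∈ ⟦near⟧} = {b, c, d, f, g, h, i, j, k, m}
⟦chef⟧ = {a, b, f, h, j, l}
… ∩ ⟦that jumped⟧ = {a, b, f, h, j, l} ∩ {c, d, f, g, h, j, k, l, m, n} = {f, h, j, l}
… ∩ ⟦near n⟧ = {f, h, j, l} ∩ {b, c, d, f, g, h, i, j, k, m} = {f, h, j}
So ⟦chef that jumped near n⟧ = {f, h, j}.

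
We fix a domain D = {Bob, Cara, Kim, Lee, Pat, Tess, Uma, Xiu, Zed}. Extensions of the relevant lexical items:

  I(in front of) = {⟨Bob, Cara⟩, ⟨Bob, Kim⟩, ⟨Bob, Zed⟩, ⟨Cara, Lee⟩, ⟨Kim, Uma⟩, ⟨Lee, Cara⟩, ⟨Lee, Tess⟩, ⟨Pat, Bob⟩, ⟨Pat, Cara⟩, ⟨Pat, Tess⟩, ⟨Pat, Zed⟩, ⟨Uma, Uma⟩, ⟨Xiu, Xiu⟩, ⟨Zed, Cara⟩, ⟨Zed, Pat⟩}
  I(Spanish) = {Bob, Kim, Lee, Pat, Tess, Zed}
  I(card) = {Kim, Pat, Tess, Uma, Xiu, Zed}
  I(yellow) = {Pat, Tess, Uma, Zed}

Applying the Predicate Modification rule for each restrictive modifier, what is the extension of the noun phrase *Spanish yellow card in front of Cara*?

{Pat, Zed}

⟦in front of Cara⟧ = {x : ⟨x, Cara⟩ ∈ ⟦in front of⟧} = {Bob, Lee, Pat, Zed}
⟦card⟧ = {Kim, Pat, Tess, Uma, Xiu, Zed}
… ∩ ⟦in front of Cara⟧ = {Kim, Pat, Tess, Uma, Xiu, Zed} ∩ {Bob, Lee, Pat, Zed} = {Pat, Zed}
… ∩ ⟦Spanish⟧ = {Pat, Zed} ∩ {Bob, Kim, Lee, Pat, Tess, Zed} = {Pat, Zed}
… ∩ ⟦yellow⟧ = {Pat, Zed} ∩ {Pat, Tess, Uma, Zed} = {Pat, Zed}
So ⟦Spanish yellow card in front of Cara⟧ = {Pat, Zed}.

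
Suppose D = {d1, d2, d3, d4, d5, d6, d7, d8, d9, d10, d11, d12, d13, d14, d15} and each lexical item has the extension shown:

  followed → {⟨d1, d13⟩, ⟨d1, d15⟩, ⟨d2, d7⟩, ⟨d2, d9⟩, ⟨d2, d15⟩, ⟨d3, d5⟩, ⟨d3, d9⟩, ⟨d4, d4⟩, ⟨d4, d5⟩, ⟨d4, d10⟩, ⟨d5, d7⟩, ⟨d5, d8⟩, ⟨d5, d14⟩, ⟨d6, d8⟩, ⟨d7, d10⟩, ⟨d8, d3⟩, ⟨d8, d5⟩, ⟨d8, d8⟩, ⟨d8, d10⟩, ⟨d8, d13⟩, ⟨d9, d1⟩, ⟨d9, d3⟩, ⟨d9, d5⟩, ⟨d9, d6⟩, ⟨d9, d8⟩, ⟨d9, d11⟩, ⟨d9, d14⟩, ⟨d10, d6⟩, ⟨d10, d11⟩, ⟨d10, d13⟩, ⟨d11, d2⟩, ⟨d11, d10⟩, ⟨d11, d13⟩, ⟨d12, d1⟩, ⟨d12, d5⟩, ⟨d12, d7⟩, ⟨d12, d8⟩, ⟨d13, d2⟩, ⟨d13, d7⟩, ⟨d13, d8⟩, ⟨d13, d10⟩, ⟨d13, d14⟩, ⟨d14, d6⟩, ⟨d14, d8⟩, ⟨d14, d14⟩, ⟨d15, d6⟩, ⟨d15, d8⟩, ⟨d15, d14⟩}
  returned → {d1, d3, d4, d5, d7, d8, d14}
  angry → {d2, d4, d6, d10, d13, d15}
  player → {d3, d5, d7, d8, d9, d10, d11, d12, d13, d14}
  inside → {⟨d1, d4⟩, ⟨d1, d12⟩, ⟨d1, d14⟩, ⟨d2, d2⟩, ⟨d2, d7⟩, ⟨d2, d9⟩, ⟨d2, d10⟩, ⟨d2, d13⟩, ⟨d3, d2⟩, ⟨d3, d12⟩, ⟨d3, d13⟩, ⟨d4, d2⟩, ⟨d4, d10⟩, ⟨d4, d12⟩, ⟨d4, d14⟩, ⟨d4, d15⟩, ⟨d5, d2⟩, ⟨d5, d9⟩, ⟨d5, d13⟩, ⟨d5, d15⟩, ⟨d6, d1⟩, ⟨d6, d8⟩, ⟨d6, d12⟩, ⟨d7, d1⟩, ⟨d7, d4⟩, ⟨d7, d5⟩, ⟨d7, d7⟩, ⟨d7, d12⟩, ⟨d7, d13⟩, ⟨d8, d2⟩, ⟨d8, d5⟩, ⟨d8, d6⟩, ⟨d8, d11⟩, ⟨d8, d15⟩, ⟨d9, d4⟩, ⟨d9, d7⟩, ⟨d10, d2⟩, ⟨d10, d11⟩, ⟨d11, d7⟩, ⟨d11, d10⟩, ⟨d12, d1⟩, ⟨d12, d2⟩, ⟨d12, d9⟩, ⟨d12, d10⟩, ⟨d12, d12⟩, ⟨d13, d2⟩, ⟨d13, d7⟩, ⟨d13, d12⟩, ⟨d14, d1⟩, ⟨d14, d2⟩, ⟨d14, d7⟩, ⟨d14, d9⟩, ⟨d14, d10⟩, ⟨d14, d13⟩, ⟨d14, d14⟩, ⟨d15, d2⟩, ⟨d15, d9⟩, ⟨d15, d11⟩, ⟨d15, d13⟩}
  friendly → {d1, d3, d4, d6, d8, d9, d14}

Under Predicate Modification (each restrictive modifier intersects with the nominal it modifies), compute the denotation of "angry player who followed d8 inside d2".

{d13}

⟦who followed d8⟧ = {x : ⟨x, d8⟩ ∈ ⟦followed⟧} = {d5, d6, d8, d9, d12, d13, d14, d15}
⟦inside d2⟧ = {x : ⟨x, d2⟩ ∈ ⟦inside⟧} = {d2, d3, d4, d5, d8, d10, d12, d13, d14, d15}
⟦player⟧ = {d3, d5, d7, d8, d9, d10, d11, d12, d13, d14}
… ∩ ⟦who followed d8⟧ = {d3, d5, d7, d8, d9, d10, d11, d12, d13, d14} ∩ {d5, d6, d8, d9, d12, d13, d14, d15} = {d5, d8, d9, d12, d13, d14}
… ∩ ⟦inside d2⟧ = {d5, d8, d9, d12, d13, d14} ∩ {d2, d3, d4, d5, d8, d10, d12, d13, d14, d15} = {d5, d8, d12, d13, d14}
… ∩ ⟦angry⟧ = {d5, d8, d12, d13, d14} ∩ {d2, d4, d6, d10, d13, d15} = {d13}
So ⟦angry player who followed d8 inside d2⟧ = {d13}.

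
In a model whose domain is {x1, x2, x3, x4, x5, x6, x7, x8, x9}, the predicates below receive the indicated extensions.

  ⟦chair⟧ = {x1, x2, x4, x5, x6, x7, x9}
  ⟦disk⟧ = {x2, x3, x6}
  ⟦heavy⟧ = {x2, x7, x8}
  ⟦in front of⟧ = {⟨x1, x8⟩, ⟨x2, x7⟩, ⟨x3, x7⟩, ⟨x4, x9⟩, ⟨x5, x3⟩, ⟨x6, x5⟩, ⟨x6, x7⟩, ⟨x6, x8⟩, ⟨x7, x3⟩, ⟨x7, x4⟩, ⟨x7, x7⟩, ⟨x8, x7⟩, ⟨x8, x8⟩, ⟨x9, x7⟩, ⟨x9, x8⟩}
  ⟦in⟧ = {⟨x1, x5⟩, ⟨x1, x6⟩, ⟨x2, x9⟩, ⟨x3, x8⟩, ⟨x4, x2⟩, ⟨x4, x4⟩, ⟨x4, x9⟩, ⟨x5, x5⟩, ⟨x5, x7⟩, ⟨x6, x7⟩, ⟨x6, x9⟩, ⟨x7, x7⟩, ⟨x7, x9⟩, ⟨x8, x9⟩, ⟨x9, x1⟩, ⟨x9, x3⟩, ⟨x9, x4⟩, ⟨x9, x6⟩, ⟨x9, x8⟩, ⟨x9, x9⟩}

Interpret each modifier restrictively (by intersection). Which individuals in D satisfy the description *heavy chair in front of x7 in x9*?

⟦in front of x7⟧ = {x : ⟨x, x7⟩ ∈ ⟦in front of⟧} = {x2, x3, x6, x7, x8, x9}
⟦in x9⟧ = {x : ⟨x, x9⟩ ∈ ⟦in⟧} = {x2, x4, x6, x7, x8, x9}
⟦chair⟧ = {x1, x2, x4, x5, x6, x7, x9}
… ∩ ⟦in front of x7⟧ = {x1, x2, x4, x5, x6, x7, x9} ∩ {x2, x3, x6, x7, x8, x9} = {x2, x6, x7, x9}
… ∩ ⟦in x9⟧ = {x2, x6, x7, x9} ∩ {x2, x4, x6, x7, x8, x9} = {x2, x6, x7, x9}
… ∩ ⟦heavy⟧ = {x2, x6, x7, x9} ∩ {x2, x7, x8} = {x2, x7}
So ⟦heavy chair in front of x7 in x9⟧ = {x2, x7}.

{x2, x7}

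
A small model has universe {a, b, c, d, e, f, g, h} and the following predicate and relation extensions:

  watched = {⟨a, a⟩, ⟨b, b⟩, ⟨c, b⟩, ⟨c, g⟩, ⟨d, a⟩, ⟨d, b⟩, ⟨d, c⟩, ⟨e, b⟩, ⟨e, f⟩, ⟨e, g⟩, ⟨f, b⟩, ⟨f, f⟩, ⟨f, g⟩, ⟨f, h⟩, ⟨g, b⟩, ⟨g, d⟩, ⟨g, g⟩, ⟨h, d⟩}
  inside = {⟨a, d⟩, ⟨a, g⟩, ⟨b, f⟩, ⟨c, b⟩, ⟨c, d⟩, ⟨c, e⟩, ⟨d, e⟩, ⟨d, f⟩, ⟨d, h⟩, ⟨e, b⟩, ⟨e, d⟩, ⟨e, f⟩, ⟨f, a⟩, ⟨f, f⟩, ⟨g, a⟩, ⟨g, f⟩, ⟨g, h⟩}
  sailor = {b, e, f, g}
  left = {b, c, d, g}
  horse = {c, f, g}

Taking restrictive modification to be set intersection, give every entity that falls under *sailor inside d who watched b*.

⟦inside d⟧ = {x : ⟨x, d⟩ ∈ ⟦inside⟧} = {a, c, e}
⟦who watched b⟧ = {x : ⟨x, b⟩ ∈ ⟦watched⟧} = {b, c, d, e, f, g}
⟦sailor⟧ = {b, e, f, g}
… ∩ ⟦inside d⟧ = {b, e, f, g} ∩ {a, c, e} = {e}
… ∩ ⟦who watched b⟧ = {e} ∩ {b, c, d, e, f, g} = {e}
So ⟦sailor inside d who watched b⟧ = {e}.

{e}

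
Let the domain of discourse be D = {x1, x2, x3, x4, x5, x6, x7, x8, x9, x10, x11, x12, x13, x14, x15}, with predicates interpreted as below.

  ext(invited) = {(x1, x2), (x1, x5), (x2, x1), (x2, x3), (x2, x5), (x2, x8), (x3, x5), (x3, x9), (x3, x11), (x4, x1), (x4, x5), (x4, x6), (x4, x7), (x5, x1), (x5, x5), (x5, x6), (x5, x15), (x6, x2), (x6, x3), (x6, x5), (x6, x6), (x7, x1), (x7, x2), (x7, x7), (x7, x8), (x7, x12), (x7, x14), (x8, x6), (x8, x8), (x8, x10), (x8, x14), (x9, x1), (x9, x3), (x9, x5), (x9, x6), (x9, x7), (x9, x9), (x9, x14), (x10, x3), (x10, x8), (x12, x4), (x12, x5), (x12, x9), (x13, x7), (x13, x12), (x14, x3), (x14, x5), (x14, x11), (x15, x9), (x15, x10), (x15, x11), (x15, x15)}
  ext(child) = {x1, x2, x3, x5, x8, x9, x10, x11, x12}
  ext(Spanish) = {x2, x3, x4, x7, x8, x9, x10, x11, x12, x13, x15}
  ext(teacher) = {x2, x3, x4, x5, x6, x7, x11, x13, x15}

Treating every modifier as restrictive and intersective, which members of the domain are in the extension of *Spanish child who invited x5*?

⟦who invited x5⟧ = {x : ⟨x, x5⟩ ∈ ⟦invited⟧} = {x1, x2, x3, x4, x5, x6, x9, x12, x14}
⟦child⟧ = {x1, x2, x3, x5, x8, x9, x10, x11, x12}
… ∩ ⟦who invited x5⟧ = {x1, x2, x3, x5, x8, x9, x10, x11, x12} ∩ {x1, x2, x3, x4, x5, x6, x9, x12, x14} = {x1, x2, x3, x5, x9, x12}
… ∩ ⟦Spanish⟧ = {x1, x2, x3, x5, x9, x12} ∩ {x2, x3, x4, x7, x8, x9, x10, x11, x12, x13, x15} = {x2, x3, x9, x12}
So ⟦Spanish child who invited x5⟧ = {x2, x3, x9, x12}.

{x2, x3, x9, x12}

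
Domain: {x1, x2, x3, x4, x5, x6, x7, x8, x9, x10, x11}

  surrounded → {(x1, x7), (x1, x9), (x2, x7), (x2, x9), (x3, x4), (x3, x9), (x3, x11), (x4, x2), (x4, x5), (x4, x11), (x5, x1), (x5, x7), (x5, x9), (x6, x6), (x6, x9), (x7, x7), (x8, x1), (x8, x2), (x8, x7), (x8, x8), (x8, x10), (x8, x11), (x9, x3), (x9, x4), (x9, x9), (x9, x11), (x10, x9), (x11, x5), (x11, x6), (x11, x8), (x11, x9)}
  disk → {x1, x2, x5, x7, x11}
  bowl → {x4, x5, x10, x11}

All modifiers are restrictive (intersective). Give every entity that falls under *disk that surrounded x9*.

⟦that surrounded x9⟧ = {x : ⟨x, x9⟩ ∈ ⟦surrounded⟧} = {x1, x2, x3, x5, x6, x9, x10, x11}
⟦disk⟧ = {x1, x2, x5, x7, x11}
… ∩ ⟦that surrounded x9⟧ = {x1, x2, x5, x7, x11} ∩ {x1, x2, x3, x5, x6, x9, x10, x11} = {x1, x2, x5, x11}
So ⟦disk that surrounded x9⟧ = {x1, x2, x5, x11}.

{x1, x2, x5, x11}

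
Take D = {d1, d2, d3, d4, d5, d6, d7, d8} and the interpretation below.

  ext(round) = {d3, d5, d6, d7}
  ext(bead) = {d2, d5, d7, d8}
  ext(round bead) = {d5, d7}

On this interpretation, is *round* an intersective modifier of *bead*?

⟦round⟧ ∩ ⟦bead⟧ = {d3, d5, d6, d7} ∩ {d2, d5, d7, d8} = {d5, d7}
Observed ⟦round bead⟧ = {d5, d7}.
These coincide, so the modifier is intersective here.

yes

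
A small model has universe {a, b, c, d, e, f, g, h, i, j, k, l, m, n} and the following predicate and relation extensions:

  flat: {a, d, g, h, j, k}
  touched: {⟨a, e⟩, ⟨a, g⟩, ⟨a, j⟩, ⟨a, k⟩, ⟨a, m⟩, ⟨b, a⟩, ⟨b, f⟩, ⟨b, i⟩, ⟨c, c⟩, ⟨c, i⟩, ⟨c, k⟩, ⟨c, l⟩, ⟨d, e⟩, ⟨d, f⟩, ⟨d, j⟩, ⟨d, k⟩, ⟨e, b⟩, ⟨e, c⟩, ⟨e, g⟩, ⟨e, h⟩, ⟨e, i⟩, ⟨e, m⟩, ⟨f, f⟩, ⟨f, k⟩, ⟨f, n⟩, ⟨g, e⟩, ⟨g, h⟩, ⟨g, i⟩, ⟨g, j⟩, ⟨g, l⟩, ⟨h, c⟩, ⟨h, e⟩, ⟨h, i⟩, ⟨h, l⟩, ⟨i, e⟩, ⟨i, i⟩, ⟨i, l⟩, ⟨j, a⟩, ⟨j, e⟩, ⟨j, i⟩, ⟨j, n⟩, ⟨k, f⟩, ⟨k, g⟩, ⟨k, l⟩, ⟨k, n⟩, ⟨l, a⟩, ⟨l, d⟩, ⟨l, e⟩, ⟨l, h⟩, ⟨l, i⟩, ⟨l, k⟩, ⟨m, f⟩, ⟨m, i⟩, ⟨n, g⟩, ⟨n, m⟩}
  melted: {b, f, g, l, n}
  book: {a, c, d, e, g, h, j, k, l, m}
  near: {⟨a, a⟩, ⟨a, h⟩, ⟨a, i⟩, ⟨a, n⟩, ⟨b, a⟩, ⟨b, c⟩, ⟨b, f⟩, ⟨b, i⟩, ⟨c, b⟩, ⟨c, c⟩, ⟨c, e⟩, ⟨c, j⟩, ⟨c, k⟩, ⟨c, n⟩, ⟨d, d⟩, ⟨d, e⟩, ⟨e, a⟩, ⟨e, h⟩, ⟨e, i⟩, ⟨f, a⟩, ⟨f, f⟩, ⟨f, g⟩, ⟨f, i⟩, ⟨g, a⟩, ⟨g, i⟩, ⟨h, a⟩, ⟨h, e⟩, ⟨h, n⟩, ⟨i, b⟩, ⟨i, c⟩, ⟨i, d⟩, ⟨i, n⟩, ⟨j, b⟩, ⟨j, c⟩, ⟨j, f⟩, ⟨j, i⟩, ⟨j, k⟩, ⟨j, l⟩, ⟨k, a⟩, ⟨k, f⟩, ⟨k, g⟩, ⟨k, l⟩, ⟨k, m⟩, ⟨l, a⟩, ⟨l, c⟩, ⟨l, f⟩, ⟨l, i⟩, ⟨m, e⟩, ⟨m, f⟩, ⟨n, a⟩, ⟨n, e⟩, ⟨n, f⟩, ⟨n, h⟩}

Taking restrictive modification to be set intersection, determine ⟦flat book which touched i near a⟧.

⟦which touched i⟧ = {x : ⟨x, i⟩ ∈ ⟦touched⟧} = {b, c, e, g, h, i, j, l, m}
⟦near a⟧ = {x : ⟨x, a⟩ ∈ ⟦near⟧} = {a, b, e, f, g, h, k, l, n}
⟦book⟧ = {a, c, d, e, g, h, j, k, l, m}
… ∩ ⟦which touched i⟧ = {a, c, d, e, g, h, j, k, l, m} ∩ {b, c, e, g, h, i, j, l, m} = {c, e, g, h, j, l, m}
… ∩ ⟦near a⟧ = {c, e, g, h, j, l, m} ∩ {a, b, e, f, g, h, k, l, n} = {e, g, h, l}
… ∩ ⟦flat⟧ = {e, g, h, l} ∩ {a, d, g, h, j, k} = {g, h}
So ⟦flat book which touched i near a⟧ = {g, h}.

{g, h}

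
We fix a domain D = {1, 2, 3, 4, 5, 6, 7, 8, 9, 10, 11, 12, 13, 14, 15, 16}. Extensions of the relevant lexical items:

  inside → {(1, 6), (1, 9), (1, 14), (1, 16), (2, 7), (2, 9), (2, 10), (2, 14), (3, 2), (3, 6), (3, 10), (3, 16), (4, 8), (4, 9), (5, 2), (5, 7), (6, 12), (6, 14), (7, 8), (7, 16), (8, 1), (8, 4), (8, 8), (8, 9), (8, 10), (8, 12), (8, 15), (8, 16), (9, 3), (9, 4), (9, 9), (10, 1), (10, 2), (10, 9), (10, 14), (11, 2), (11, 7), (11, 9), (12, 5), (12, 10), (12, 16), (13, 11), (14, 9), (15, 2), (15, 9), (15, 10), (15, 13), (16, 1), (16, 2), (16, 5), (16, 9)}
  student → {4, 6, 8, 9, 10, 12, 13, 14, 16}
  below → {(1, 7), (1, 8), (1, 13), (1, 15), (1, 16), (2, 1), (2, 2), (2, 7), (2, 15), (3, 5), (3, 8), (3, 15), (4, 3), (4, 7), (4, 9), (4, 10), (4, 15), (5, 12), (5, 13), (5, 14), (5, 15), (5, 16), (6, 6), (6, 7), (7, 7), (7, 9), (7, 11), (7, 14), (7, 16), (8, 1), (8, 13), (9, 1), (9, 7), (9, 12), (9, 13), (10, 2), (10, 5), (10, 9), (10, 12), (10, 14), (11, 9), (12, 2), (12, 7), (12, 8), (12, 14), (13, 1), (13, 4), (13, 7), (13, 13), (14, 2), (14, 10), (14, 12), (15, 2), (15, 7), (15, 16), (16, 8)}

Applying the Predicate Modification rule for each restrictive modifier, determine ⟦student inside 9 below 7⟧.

{4, 9}

⟦inside 9⟧ = {x : ⟨x, 9⟩ ∈ ⟦inside⟧} = {1, 2, 4, 8, 9, 10, 11, 14, 15, 16}
⟦below 7⟧ = {x : ⟨x, 7⟩ ∈ ⟦below⟧} = {1, 2, 4, 6, 7, 9, 12, 13, 15}
⟦student⟧ = {4, 6, 8, 9, 10, 12, 13, 14, 16}
… ∩ ⟦inside 9⟧ = {4, 6, 8, 9, 10, 12, 13, 14, 16} ∩ {1, 2, 4, 8, 9, 10, 11, 14, 15, 16} = {4, 8, 9, 10, 14, 16}
… ∩ ⟦below 7⟧ = {4, 8, 9, 10, 14, 16} ∩ {1, 2, 4, 6, 7, 9, 12, 13, 15} = {4, 9}
So ⟦student inside 9 below 7⟧ = {4, 9}.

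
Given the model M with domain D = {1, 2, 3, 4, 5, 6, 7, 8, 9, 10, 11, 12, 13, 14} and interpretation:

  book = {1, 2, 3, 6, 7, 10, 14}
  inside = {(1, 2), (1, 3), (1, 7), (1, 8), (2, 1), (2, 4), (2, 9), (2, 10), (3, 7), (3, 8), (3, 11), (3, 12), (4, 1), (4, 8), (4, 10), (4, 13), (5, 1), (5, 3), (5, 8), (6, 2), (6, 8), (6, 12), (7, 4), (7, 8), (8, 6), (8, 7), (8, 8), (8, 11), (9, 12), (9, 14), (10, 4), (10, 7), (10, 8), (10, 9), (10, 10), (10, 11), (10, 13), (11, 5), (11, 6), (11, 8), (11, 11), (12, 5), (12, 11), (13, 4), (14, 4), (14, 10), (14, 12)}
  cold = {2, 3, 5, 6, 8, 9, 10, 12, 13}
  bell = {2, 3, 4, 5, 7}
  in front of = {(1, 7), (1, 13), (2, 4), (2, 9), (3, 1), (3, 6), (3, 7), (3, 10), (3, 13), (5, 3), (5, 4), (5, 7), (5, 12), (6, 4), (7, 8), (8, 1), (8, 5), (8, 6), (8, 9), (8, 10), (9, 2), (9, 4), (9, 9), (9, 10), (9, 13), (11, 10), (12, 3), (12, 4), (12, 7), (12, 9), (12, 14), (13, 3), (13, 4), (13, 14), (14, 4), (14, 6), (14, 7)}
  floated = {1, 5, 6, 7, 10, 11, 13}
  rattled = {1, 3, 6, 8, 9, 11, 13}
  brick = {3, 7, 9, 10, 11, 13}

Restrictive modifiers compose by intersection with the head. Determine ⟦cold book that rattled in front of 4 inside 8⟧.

{6}

⟦that rattled⟧ = ⟦rattled⟧ = {1, 3, 6, 8, 9, 11, 13}
⟦in front of 4⟧ = {x : ⟨x, 4⟩ ∈ ⟦in front of⟧} = {2, 5, 6, 9, 12, 13, 14}
⟦inside 8⟧ = {x : ⟨x, 8⟩ ∈ ⟦inside⟧} = {1, 3, 4, 5, 6, 7, 8, 10, 11}
⟦book⟧ = {1, 2, 3, 6, 7, 10, 14}
… ∩ ⟦that rattled⟧ = {1, 2, 3, 6, 7, 10, 14} ∩ {1, 3, 6, 8, 9, 11, 13} = {1, 3, 6}
… ∩ ⟦in front of 4⟧ = {1, 3, 6} ∩ {2, 5, 6, 9, 12, 13, 14} = {6}
… ∩ ⟦inside 8⟧ = {6} ∩ {1, 3, 4, 5, 6, 7, 8, 10, 11} = {6}
… ∩ ⟦cold⟧ = {6} ∩ {2, 3, 5, 6, 8, 9, 10, 12, 13} = {6}
So ⟦cold book that rattled in front of 4 inside 8⟧ = {6}.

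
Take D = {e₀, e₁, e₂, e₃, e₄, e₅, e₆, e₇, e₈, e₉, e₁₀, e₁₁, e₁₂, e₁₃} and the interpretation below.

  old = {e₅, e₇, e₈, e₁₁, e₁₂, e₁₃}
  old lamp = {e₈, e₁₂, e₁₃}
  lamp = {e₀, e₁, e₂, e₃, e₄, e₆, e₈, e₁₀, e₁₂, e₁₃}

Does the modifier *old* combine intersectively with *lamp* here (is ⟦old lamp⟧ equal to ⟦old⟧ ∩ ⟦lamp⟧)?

⟦old⟧ ∩ ⟦lamp⟧ = {e₅, e₇, e₈, e₁₁, e₁₂, e₁₃} ∩ {e₀, e₁, e₂, e₃, e₄, e₆, e₈, e₁₀, e₁₂, e₁₃} = {e₈, e₁₂, e₁₃}
Observed ⟦old lamp⟧ = {e₈, e₁₂, e₁₃}.
These coincide, so the modifier is intersective here.

yes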